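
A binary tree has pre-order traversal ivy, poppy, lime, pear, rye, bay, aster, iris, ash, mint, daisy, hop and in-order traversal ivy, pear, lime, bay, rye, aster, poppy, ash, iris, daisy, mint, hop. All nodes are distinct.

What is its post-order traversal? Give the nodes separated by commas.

The first element of pre-order is the root; it splits in-order into left and right subtrees.
Root ivy: left subtree has 0 nodes { }, right has 11 {pear, lime, bay, rye, aster, poppy, ash, iris, daisy, mint, hop}.
  Root poppy: left subtree has 5 nodes {pear, lime, bay, rye, aster}, right has 5 {ash, iris, daisy, mint, hop}.
    Root lime: left subtree has 1 node {pear}, right has 3 {bay, rye, aster}.
      Root rye: left subtree has 1 node {bay}, right has 1 {aster}.
    Root iris: left subtree has 1 node {ash}, right has 3 {daisy, mint, hop}.
      Root mint: left subtree has 1 node {daisy}, right has 1 {hop}.

pear, bay, aster, rye, lime, ash, daisy, hop, mint, iris, poppy, ivy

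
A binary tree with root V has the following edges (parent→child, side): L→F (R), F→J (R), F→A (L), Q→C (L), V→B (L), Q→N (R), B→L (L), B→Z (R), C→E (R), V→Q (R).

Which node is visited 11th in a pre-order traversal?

Pre-order visits the node, then its left subtree, then its right subtree.
Visit V.
At V: go left to B.
  Visit B.
  At B: go left to L.
    Visit L.
    At L: no left child.
    At L: go right to F.
      Visit F.
      At F: go left to A.
        A is a leaf — visit A.
      At F: go right to J.
        J is a leaf — visit J.
  At B: go right to Z.
    Z is a leaf — visit Z.
At V: go right to Q.
  Visit Q.
  At Q: go left to C.
    Visit C.
    At C: no left child.
    At C: go right to E.
      E is a leaf — visit E.
  At Q: go right to N.
    N is a leaf — visit N.
Full pre-order sequence: V, B, L, F, A, J, Z, Q, C, E, N.

N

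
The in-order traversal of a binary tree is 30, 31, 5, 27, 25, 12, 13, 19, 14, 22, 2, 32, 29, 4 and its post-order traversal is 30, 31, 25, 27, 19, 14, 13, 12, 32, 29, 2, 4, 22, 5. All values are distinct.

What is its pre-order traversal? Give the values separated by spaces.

The last element of post-order is the root; it splits in-order into left and right subtrees.
Root 5: left subtree has 2 nodes {30, 31}, right has 11 {27, 25, 12, 13, 19, 14, 22, 2, 32, 29, 4}.
  Root 31: left subtree has 1 node {30}, right has 0 { }.
  Root 22: left subtree has 6 nodes {27, 25, 12, 13, 19, 14}, right has 4 {2, 32, 29, 4}.
    Root 12: left subtree has 2 nodes {27, 25}, right has 3 {13, 19, 14}.
      Root 27: left subtree has 0 nodes { }, right has 1 {25}.
      Root 13: left subtree has 0 nodes { }, right has 2 {19, 14}.
        Root 14: left subtree has 1 node {19}, right has 0 { }.
    Root 4: left subtree has 3 nodes {2, 32, 29}, right has 0 { }.
      Root 2: left subtree has 0 nodes { }, right has 2 {32, 29}.
        Root 29: left subtree has 1 node {32}, right has 0 { }.

5 31 30 22 12 27 25 13 14 19 4 2 29 32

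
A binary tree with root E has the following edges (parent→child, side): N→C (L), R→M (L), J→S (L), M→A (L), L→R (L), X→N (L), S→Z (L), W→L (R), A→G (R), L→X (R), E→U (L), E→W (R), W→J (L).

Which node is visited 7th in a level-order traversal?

Level-order visits nodes level by level from the root, left to right within each level.
Level 0: E
Level 1: U, W
Level 2: J, L
Level 3: S, R, X
Level 4: Z, M, N
Level 5: A, C
Level 6: G
Full level-order sequence: E, U, W, J, L, S, R, X, Z, M, N, A, C, G.

R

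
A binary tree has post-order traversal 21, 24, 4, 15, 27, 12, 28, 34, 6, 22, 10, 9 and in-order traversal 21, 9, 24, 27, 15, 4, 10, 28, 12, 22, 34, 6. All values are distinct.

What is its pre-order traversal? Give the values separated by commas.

9, 21, 10, 27, 24, 15, 4, 22, 28, 12, 6, 34

The last element of post-order is the root; it splits in-order into left and right subtrees.
Root 9: left subtree has 1 node {21}, right has 10 {24, 27, 15, 4, 10, 28, 12, 22, 34, 6}.
  Root 10: left subtree has 4 nodes {24, 27, 15, 4}, right has 5 {28, 12, 22, 34, 6}.
    Root 27: left subtree has 1 node {24}, right has 2 {15, 4}.
      Root 15: left subtree has 0 nodes { }, right has 1 {4}.
    Root 22: left subtree has 2 nodes {28, 12}, right has 2 {34, 6}.
      Root 28: left subtree has 0 nodes { }, right has 1 {12}.
      Root 6: left subtree has 1 node {34}, right has 0 { }.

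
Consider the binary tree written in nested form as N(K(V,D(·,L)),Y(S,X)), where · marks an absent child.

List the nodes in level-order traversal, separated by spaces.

Level-order visits nodes level by level from the root, left to right within each level.
Level 0: N
Level 1: K, Y
Level 2: V, D, S, X
Level 3: L

N K Y V D S X L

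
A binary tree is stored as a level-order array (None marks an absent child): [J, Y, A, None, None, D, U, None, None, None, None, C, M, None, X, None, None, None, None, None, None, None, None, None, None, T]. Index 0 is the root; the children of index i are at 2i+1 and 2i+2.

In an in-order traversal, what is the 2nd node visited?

J

In-order visits the left subtree, then the node, then the right subtree.
At J: go left to Y.
  Y is a leaf — visit Y.
Visit J.
At J: go right to A.
  At A: go left to D.
    At D: go left to C.
      C is a leaf — visit C.
    Visit D.
    At D: go right to M.
      At M: go left to T.
        T is a leaf — visit T.
      Visit M.
      At M: no right child.
  Visit A.
  At A: go right to U.
    At U: no left child.
    Visit U.
    At U: go right to X.
      X is a leaf — visit X.
Full in-order sequence: Y, J, C, D, T, M, A, U, X.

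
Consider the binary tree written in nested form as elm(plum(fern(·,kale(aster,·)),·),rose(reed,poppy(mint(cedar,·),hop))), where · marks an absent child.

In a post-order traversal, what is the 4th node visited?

Post-order visits the left subtree, then the right subtree, then the node.
At elm: go left to plum.
  At plum: go left to fern.
    At fern: no left child.
    At fern: go right to kale.
      At kale: go left to aster.
        aster is a leaf — visit aster.
      At kale: no right child.
      Visit kale.
    Visit fern.
  At plum: no right child.
  Visit plum.
At elm: go right to rose.
  At rose: go left to reed.
    reed is a leaf — visit reed.
  At rose: go right to poppy.
    At poppy: go left to mint.
      At mint: go left to cedar.
        cedar is a leaf — visit cedar.
      At mint: no right child.
      Visit mint.
    At poppy: go right to hop.
      hop is a leaf — visit hop.
    Visit poppy.
  Visit rose.
Visit elm.
Full post-order sequence: aster, kale, fern, plum, reed, cedar, mint, hop, poppy, rose, elm.

plum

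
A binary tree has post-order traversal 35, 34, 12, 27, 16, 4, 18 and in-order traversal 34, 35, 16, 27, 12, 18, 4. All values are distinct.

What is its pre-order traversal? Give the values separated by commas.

The last element of post-order is the root; it splits in-order into left and right subtrees.
Root 18: left subtree has 5 nodes {34, 35, 16, 27, 12}, right has 1 {4}.
  Root 16: left subtree has 2 nodes {34, 35}, right has 2 {27, 12}.
    Root 34: left subtree has 0 nodes { }, right has 1 {35}.
    Root 27: left subtree has 0 nodes { }, right has 1 {12}.

18, 16, 34, 35, 27, 12, 4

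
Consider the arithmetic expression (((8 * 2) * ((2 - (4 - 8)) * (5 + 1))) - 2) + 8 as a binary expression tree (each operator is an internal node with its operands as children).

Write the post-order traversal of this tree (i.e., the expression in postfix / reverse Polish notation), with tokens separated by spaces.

Post-order on an expression tree gives postfix notation: for each operator, emit left operand, right operand, then the operator.

8 2 * 2 4 8 - - 5 1 + * * 2 - 8 +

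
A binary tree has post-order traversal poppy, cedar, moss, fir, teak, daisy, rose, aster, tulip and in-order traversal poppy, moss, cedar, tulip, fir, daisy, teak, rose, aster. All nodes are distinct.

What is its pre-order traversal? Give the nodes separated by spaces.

The last element of post-order is the root; it splits in-order into left and right subtrees.
Root tulip: left subtree has 3 nodes {poppy, moss, cedar}, right has 5 {fir, daisy, teak, rose, aster}.
  Root moss: left subtree has 1 node {poppy}, right has 1 {cedar}.
  Root aster: left subtree has 4 nodes {fir, daisy, teak, rose}, right has 0 { }.
    Root rose: left subtree has 3 nodes {fir, daisy, teak}, right has 0 { }.
      Root daisy: left subtree has 1 node {fir}, right has 1 {teak}.

tulip moss poppy cedar aster rose daisy fir teak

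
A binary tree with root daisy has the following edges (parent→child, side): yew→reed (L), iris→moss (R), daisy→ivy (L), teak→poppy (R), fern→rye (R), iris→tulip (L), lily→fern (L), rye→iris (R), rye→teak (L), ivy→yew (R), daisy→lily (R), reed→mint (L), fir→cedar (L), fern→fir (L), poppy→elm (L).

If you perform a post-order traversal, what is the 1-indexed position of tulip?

10

Post-order visits the left subtree, then the right subtree, then the node.
At daisy: go left to ivy.
  At ivy: no left child.
  At ivy: go right to yew.
    At yew: go left to reed.
      At reed: go left to mint.
        mint is a leaf — visit mint.
      At reed: no right child.
      Visit reed.
    At yew: no right child.
    Visit yew.
  Visit ivy.
At daisy: go right to lily.
  At lily: go left to fern.
    At fern: go left to fir.
      At fir: go left to cedar.
        cedar is a leaf — visit cedar.
      At fir: no right child.
      Visit fir.
    At fern: go right to rye.
      At rye: go left to teak.
        At teak: no left child.
        At teak: go right to poppy.
          At poppy: go left to elm.
            elm is a leaf — visit elm.
          At poppy: no right child.
          Visit poppy.
        Visit teak.
      At rye: go right to iris.
        At iris: go left to tulip.
          tulip is a leaf — visit tulip.
        At iris: go right to moss.
          moss is a leaf — visit moss.
        Visit iris.
      Visit rye.
    Visit fern.
  At lily: no right child.
  Visit lily.
Visit daisy.
Full post-order sequence: mint, reed, yew, ivy, cedar, fir, elm, poppy, teak, tulip, moss, iris, rye, fern, lily, daisy.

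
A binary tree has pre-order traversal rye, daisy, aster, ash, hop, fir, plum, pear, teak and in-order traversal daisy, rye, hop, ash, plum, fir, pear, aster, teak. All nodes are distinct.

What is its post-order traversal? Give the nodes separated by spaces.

The first element of pre-order is the root; it splits in-order into left and right subtrees.
Root rye: left subtree has 1 node {daisy}, right has 7 {hop, ash, plum, fir, pear, aster, teak}.
  Root aster: left subtree has 5 nodes {hop, ash, plum, fir, pear}, right has 1 {teak}.
    Root ash: left subtree has 1 node {hop}, right has 3 {plum, fir, pear}.
      Root fir: left subtree has 1 node {plum}, right has 1 {pear}.

daisy hop plum pear fir ash teak aster rye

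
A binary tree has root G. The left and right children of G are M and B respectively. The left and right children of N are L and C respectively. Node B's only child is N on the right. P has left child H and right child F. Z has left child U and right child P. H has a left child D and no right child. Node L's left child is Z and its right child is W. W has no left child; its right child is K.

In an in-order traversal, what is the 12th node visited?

In-order visits the left subtree, then the node, then the right subtree.
At G: go left to M.
  M is a leaf — visit M.
Visit G.
At G: go right to B.
  At B: no left child.
  Visit B.
  At B: go right to N.
    At N: go left to L.
      At L: go left to Z.
        At Z: go left to U.
          U is a leaf — visit U.
        Visit Z.
        At Z: go right to P.
          At P: go left to H.
            At H: go left to D.
              D is a leaf — visit D.
            Visit H.
            At H: no right child.
          Visit P.
          At P: go right to F.
            F is a leaf — visit F.
      Visit L.
      At L: go right to W.
        At W: no left child.
        Visit W.
        At W: go right to K.
          K is a leaf — visit K.
    Visit N.
    At N: go right to C.
      C is a leaf — visit C.
Full in-order sequence: M, G, B, U, Z, D, H, P, F, L, W, K, N, C.

K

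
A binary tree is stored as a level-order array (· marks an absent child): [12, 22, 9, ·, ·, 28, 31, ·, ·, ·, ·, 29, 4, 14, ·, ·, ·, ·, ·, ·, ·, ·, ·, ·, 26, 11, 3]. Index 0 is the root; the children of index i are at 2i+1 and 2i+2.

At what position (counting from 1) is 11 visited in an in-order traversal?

6

In-order visits the left subtree, then the node, then the right subtree.
At 12: go left to 22.
  22 is a leaf — visit 22.
Visit 12.
At 12: go right to 9.
  At 9: go left to 28.
    At 28: go left to 29.
      At 29: no left child.
      Visit 29.
      At 29: go right to 26.
        26 is a leaf — visit 26.
    Visit 28.
    At 28: go right to 4.
      At 4: go left to 11.
        11 is a leaf — visit 11.
      Visit 4.
      At 4: go right to 3.
        3 is a leaf — visit 3.
  Visit 9.
  At 9: go right to 31.
    At 31: go left to 14.
      14 is a leaf — visit 14.
    Visit 31.
    At 31: no right child.
Full in-order sequence: 22, 12, 29, 26, 28, 11, 4, 3, 9, 14, 31.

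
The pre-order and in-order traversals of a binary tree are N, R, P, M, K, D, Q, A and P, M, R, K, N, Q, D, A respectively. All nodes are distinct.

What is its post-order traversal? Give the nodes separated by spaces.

M P K R Q A D N

The first element of pre-order is the root; it splits in-order into left and right subtrees.
Root N: left subtree has 4 nodes {P, M, R, K}, right has 3 {Q, D, A}.
  Root R: left subtree has 2 nodes {P, M}, right has 1 {K}.
    Root P: left subtree has 0 nodes { }, right has 1 {M}.
  Root D: left subtree has 1 node {Q}, right has 1 {A}.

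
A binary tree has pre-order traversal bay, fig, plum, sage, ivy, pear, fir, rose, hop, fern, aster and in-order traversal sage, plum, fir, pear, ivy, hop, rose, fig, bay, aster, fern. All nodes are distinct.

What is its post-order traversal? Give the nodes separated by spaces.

sage fir pear hop rose ivy plum fig aster fern bay

The first element of pre-order is the root; it splits in-order into left and right subtrees.
Root bay: left subtree has 8 nodes {sage, plum, fir, pear, ivy, hop, rose, fig}, right has 2 {aster, fern}.
  Root fig: left subtree has 7 nodes {sage, plum, fir, pear, ivy, hop, rose}, right has 0 { }.
    Root plum: left subtree has 1 node {sage}, right has 5 {fir, pear, ivy, hop, rose}.
      Root ivy: left subtree has 2 nodes {fir, pear}, right has 2 {hop, rose}.
        Root pear: left subtree has 1 node {fir}, right has 0 { }.
        Root rose: left subtree has 1 node {hop}, right has 0 { }.
  Root fern: left subtree has 1 node {aster}, right has 0 { }.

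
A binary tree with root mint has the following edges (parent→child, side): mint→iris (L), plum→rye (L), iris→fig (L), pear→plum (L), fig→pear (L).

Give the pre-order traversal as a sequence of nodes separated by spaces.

Pre-order visits the node, then its left subtree, then its right subtree.
Visit mint.
At mint: go left to iris.
  Visit iris.
  At iris: go left to fig.
    Visit fig.
    At fig: go left to pear.
      Visit pear.
      At pear: go left to plum.
        Visit plum.
        At plum: go left to rye.
          rye is a leaf — visit rye.
        At plum: no right child.
      At pear: no right child.
    At fig: no right child.
  At iris: no right child.
At mint: no right child.

mint iris fig pear plum rye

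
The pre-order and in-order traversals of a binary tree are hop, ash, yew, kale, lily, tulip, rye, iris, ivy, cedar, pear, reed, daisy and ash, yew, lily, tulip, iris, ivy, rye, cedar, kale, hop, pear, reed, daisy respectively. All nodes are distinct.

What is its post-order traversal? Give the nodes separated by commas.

The first element of pre-order is the root; it splits in-order into left and right subtrees.
Root hop: left subtree has 9 nodes {ash, yew, lily, tulip, iris, ivy, rye, cedar, kale}, right has 3 {pear, reed, daisy}.
  Root ash: left subtree has 0 nodes { }, right has 8 {yew, lily, tulip, iris, ivy, rye, cedar, kale}.
    Root yew: left subtree has 0 nodes { }, right has 7 {lily, tulip, iris, ivy, rye, cedar, kale}.
      Root kale: left subtree has 6 nodes {lily, tulip, iris, ivy, rye, cedar}, right has 0 { }.
        Root lily: left subtree has 0 nodes { }, right has 5 {tulip, iris, ivy, rye, cedar}.
          Root tulip: left subtree has 0 nodes { }, right has 4 {iris, ivy, rye, cedar}.
            Root rye: left subtree has 2 nodes {iris, ivy}, right has 1 {cedar}.
              Root iris: left subtree has 0 nodes { }, right has 1 {ivy}.
  Root pear: left subtree has 0 nodes { }, right has 2 {reed, daisy}.
    Root reed: left subtree has 0 nodes { }, right has 1 {daisy}.

ivy, iris, cedar, rye, tulip, lily, kale, yew, ash, daisy, reed, pear, hop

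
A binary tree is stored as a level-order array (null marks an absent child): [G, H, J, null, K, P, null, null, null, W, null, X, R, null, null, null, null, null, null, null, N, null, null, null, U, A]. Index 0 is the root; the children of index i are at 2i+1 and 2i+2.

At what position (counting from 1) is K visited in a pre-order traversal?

Pre-order visits the node, then its left subtree, then its right subtree.
Visit G.
At G: go left to H.
  Visit H.
  At H: no left child.
  At H: go right to K.
    Visit K.
    At K: go left to W.
      Visit W.
      At W: no left child.
      At W: go right to N.
        N is a leaf — visit N.
    At K: no right child.
At G: go right to J.
  Visit J.
  At J: go left to P.
    Visit P.
    At P: go left to X.
      Visit X.
      At X: no left child.
      At X: go right to U.
        U is a leaf — visit U.
    At P: go right to R.
      Visit R.
      At R: go left to A.
        A is a leaf — visit A.
      At R: no right child.
  At J: no right child.
Full pre-order sequence: G, H, K, W, N, J, P, X, U, R, A.

3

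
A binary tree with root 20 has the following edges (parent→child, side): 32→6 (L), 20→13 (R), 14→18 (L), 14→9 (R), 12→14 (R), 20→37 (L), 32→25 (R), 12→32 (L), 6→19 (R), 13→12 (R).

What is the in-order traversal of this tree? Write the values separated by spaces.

37 20 13 6 19 32 25 12 18 14 9

In-order visits the left subtree, then the node, then the right subtree.
At 20: go left to 37.
  37 is a leaf — visit 37.
Visit 20.
At 20: go right to 13.
  At 13: no left child.
  Visit 13.
  At 13: go right to 12.
    At 12: go left to 32.
      At 32: go left to 6.
        At 6: no left child.
        Visit 6.
        At 6: go right to 19.
          19 is a leaf — visit 19.
      Visit 32.
      At 32: go right to 25.
        25 is a leaf — visit 25.
    Visit 12.
    At 12: go right to 14.
      At 14: go left to 18.
        18 is a leaf — visit 18.
      Visit 14.
      At 14: go right to 9.
        9 is a leaf — visit 9.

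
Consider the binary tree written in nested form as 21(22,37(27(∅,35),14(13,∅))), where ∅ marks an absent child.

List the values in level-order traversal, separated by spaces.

Level-order visits nodes level by level from the root, left to right within each level.
Level 0: 21
Level 1: 22, 37
Level 2: 27, 14
Level 3: 35, 13

21 22 37 27 14 35 13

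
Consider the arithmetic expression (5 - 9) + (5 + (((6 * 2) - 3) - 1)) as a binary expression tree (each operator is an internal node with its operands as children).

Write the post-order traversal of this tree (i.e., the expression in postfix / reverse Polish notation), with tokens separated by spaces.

Post-order on an expression tree gives postfix notation: for each operator, emit left operand, right operand, then the operator.

5 9 - 5 6 2 * 3 - 1 - + +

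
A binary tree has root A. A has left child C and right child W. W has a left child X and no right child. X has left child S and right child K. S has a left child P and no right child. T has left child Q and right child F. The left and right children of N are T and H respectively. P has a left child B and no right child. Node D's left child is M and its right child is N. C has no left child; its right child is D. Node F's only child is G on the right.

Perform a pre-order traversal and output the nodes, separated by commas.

Pre-order visits the node, then its left subtree, then its right subtree.
Visit A.
At A: go left to C.
  Visit C.
  At C: no left child.
  At C: go right to D.
    Visit D.
    At D: go left to M.
      M is a leaf — visit M.
    At D: go right to N.
      Visit N.
      At N: go left to T.
        Visit T.
        At T: go left to Q.
          Q is a leaf — visit Q.
        At T: go right to F.
          Visit F.
          At F: no left child.
          At F: go right to G.
            G is a leaf — visit G.
      At N: go right to H.
        H is a leaf — visit H.
At A: go right to W.
  Visit W.
  At W: go left to X.
    Visit X.
    At X: go left to S.
      Visit S.
      At S: go left to P.
        Visit P.
        At P: go left to B.
          B is a leaf — visit B.
        At P: no right child.
      At S: no right child.
    At X: go right to K.
      K is a leaf — visit K.
  At W: no right child.

A, C, D, M, N, T, Q, F, G, H, W, X, S, P, B, K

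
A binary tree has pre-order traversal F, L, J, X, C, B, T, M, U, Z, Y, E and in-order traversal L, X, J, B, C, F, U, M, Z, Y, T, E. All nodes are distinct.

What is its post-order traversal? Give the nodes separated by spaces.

X B C J L U Y Z M E T F

The first element of pre-order is the root; it splits in-order into left and right subtrees.
Root F: left subtree has 5 nodes {L, X, J, B, C}, right has 6 {U, M, Z, Y, T, E}.
  Root L: left subtree has 0 nodes { }, right has 4 {X, J, B, C}.
    Root J: left subtree has 1 node {X}, right has 2 {B, C}.
      Root C: left subtree has 1 node {B}, right has 0 { }.
  Root T: left subtree has 4 nodes {U, M, Z, Y}, right has 1 {E}.
    Root M: left subtree has 1 node {U}, right has 2 {Z, Y}.
      Root Z: left subtree has 0 nodes { }, right has 1 {Y}.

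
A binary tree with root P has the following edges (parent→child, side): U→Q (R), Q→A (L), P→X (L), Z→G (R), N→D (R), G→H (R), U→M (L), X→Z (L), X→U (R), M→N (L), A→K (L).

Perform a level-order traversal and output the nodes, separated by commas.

P, X, Z, U, G, M, Q, H, N, A, D, K

Level-order visits nodes level by level from the root, left to right within each level.
Level 0: P
Level 1: X
Level 2: Z, U
Level 3: G, M, Q
Level 4: H, N, A
Level 5: D, K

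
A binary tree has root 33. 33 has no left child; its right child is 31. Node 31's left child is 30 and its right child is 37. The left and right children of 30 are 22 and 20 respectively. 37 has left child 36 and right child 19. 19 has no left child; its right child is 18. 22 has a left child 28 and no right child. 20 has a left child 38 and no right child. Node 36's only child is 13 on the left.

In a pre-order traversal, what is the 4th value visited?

22

Pre-order visits the node, then its left subtree, then its right subtree.
Visit 33.
At 33: no left child.
At 33: go right to 31.
  Visit 31.
  At 31: go left to 30.
    Visit 30.
    At 30: go left to 22.
      Visit 22.
      At 22: go left to 28.
        28 is a leaf — visit 28.
      At 22: no right child.
    At 30: go right to 20.
      Visit 20.
      At 20: go left to 38.
        38 is a leaf — visit 38.
      At 20: no right child.
  At 31: go right to 37.
    Visit 37.
    At 37: go left to 36.
      Visit 36.
      At 36: go left to 13.
        13 is a leaf — visit 13.
      At 36: no right child.
    At 37: go right to 19.
      Visit 19.
      At 19: no left child.
      At 19: go right to 18.
        18 is a leaf — visit 18.
Full pre-order sequence: 33, 31, 30, 22, 28, 20, 38, 37, 36, 13, 19, 18.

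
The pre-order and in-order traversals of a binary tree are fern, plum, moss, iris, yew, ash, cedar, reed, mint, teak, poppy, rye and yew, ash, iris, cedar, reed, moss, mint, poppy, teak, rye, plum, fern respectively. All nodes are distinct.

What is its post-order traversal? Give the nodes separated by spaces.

ash yew reed cedar iris poppy rye teak mint moss plum fern

The first element of pre-order is the root; it splits in-order into left and right subtrees.
Root fern: left subtree has 11 nodes {yew, ash, iris, cedar, reed, moss, mint, poppy, teak, rye, plum}, right has 0 { }.
  Root plum: left subtree has 10 nodes {yew, ash, iris, cedar, reed, moss, mint, poppy, teak, rye}, right has 0 { }.
    Root moss: left subtree has 5 nodes {yew, ash, iris, cedar, reed}, right has 4 {mint, poppy, teak, rye}.
      Root iris: left subtree has 2 nodes {yew, ash}, right has 2 {cedar, reed}.
        Root yew: left subtree has 0 nodes { }, right has 1 {ash}.
        Root cedar: left subtree has 0 nodes { }, right has 1 {reed}.
      Root mint: left subtree has 0 nodes { }, right has 3 {poppy, teak, rye}.
        Root teak: left subtree has 1 node {poppy}, right has 1 {rye}.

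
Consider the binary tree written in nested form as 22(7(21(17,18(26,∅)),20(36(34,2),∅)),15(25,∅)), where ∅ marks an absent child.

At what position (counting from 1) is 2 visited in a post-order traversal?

6

Post-order visits the left subtree, then the right subtree, then the node.
At 22: go left to 7.
  At 7: go left to 21.
    At 21: go left to 17.
      17 is a leaf — visit 17.
    At 21: go right to 18.
      At 18: go left to 26.
        26 is a leaf — visit 26.
      At 18: no right child.
      Visit 18.
    Visit 21.
  At 7: go right to 20.
    At 20: go left to 36.
      At 36: go left to 34.
        34 is a leaf — visit 34.
      At 36: go right to 2.
        2 is a leaf — visit 2.
      Visit 36.
    At 20: no right child.
    Visit 20.
  Visit 7.
At 22: go right to 15.
  At 15: go left to 25.
    25 is a leaf — visit 25.
  At 15: no right child.
  Visit 15.
Visit 22.
Full post-order sequence: 17, 26, 18, 21, 34, 2, 36, 20, 7, 25, 15, 22.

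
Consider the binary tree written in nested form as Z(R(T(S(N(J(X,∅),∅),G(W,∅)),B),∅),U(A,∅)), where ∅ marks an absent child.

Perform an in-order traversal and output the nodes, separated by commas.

In-order visits the left subtree, then the node, then the right subtree.
At Z: go left to R.
  At R: go left to T.
    At T: go left to S.
      At S: go left to N.
        At N: go left to J.
          At J: go left to X.
            X is a leaf — visit X.
          Visit J.
          At J: no right child.
        Visit N.
        At N: no right child.
      Visit S.
      At S: go right to G.
        At G: go left to W.
          W is a leaf — visit W.
        Visit G.
        At G: no right child.
    Visit T.
    At T: go right to B.
      B is a leaf — visit B.
  Visit R.
  At R: no right child.
Visit Z.
At Z: go right to U.
  At U: go left to A.
    A is a leaf — visit A.
  Visit U.
  At U: no right child.

X, J, N, S, W, G, T, B, R, Z, A, U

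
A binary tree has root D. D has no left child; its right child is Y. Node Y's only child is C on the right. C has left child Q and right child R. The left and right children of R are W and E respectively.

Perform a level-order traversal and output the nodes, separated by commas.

Level-order visits nodes level by level from the root, left to right within each level.
Level 0: D
Level 1: Y
Level 2: C
Level 3: Q, R
Level 4: W, E

D, Y, C, Q, R, W, E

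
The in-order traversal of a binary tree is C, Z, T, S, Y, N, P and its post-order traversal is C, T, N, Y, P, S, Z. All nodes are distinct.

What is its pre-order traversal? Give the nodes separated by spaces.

The last element of post-order is the root; it splits in-order into left and right subtrees.
Root Z: left subtree has 1 node {C}, right has 5 {T, S, Y, N, P}.
  Root S: left subtree has 1 node {T}, right has 3 {Y, N, P}.
    Root P: left subtree has 2 nodes {Y, N}, right has 0 { }.
      Root Y: left subtree has 0 nodes { }, right has 1 {N}.

Z C S T P Y N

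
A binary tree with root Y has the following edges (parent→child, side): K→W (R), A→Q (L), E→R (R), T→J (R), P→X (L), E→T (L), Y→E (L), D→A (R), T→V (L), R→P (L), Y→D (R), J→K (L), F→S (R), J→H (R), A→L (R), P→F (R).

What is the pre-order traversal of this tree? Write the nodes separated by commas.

Y, E, T, V, J, K, W, H, R, P, X, F, S, D, A, Q, L

Pre-order visits the node, then its left subtree, then its right subtree.
Visit Y.
At Y: go left to E.
  Visit E.
  At E: go left to T.
    Visit T.
    At T: go left to V.
      V is a leaf — visit V.
    At T: go right to J.
      Visit J.
      At J: go left to K.
        Visit K.
        At K: no left child.
        At K: go right to W.
          W is a leaf — visit W.
      At J: go right to H.
        H is a leaf — visit H.
  At E: go right to R.
    Visit R.
    At R: go left to P.
      Visit P.
      At P: go left to X.
        X is a leaf — visit X.
      At P: go right to F.
        Visit F.
        At F: no left child.
        At F: go right to S.
          S is a leaf — visit S.
    At R: no right child.
At Y: go right to D.
  Visit D.
  At D: no left child.
  At D: go right to A.
    Visit A.
    At A: go left to Q.
      Q is a leaf — visit Q.
    At A: go right to L.
      L is a leaf — visit L.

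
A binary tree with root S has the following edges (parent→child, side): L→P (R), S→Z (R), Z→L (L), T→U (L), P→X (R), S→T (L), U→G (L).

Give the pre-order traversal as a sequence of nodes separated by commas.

S, T, U, G, Z, L, P, X

Pre-order visits the node, then its left subtree, then its right subtree.
Visit S.
At S: go left to T.
  Visit T.
  At T: go left to U.
    Visit U.
    At U: go left to G.
      G is a leaf — visit G.
    At U: no right child.
  At T: no right child.
At S: go right to Z.
  Visit Z.
  At Z: go left to L.
    Visit L.
    At L: no left child.
    At L: go right to P.
      Visit P.
      At P: no left child.
      At P: go right to X.
        X is a leaf — visit X.
  At Z: no right child.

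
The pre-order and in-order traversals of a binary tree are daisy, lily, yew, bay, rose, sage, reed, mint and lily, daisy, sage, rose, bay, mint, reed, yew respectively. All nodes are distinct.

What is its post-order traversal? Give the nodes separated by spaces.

lily sage rose mint reed bay yew daisy

The first element of pre-order is the root; it splits in-order into left and right subtrees.
Root daisy: left subtree has 1 node {lily}, right has 6 {sage, rose, bay, mint, reed, yew}.
  Root yew: left subtree has 5 nodes {sage, rose, bay, mint, reed}, right has 0 { }.
    Root bay: left subtree has 2 nodes {sage, rose}, right has 2 {mint, reed}.
      Root rose: left subtree has 1 node {sage}, right has 0 { }.
      Root reed: left subtree has 1 node {mint}, right has 0 { }.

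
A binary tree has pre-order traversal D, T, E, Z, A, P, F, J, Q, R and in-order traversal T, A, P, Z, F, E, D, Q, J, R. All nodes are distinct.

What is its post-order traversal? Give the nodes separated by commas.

P, A, F, Z, E, T, Q, R, J, D

The first element of pre-order is the root; it splits in-order into left and right subtrees.
Root D: left subtree has 6 nodes {T, A, P, Z, F, E}, right has 3 {Q, J, R}.
  Root T: left subtree has 0 nodes { }, right has 5 {A, P, Z, F, E}.
    Root E: left subtree has 4 nodes {A, P, Z, F}, right has 0 { }.
      Root Z: left subtree has 2 nodes {A, P}, right has 1 {F}.
        Root A: left subtree has 0 nodes { }, right has 1 {P}.
  Root J: left subtree has 1 node {Q}, right has 1 {R}.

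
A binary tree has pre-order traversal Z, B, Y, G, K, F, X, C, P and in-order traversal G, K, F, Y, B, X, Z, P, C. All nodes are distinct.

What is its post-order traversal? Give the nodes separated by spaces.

The first element of pre-order is the root; it splits in-order into left and right subtrees.
Root Z: left subtree has 6 nodes {G, K, F, Y, B, X}, right has 2 {P, C}.
  Root B: left subtree has 4 nodes {G, K, F, Y}, right has 1 {X}.
    Root Y: left subtree has 3 nodes {G, K, F}, right has 0 { }.
      Root G: left subtree has 0 nodes { }, right has 2 {K, F}.
        Root K: left subtree has 0 nodes { }, right has 1 {F}.
  Root C: left subtree has 1 node {P}, right has 0 { }.

F K G Y X B P C Z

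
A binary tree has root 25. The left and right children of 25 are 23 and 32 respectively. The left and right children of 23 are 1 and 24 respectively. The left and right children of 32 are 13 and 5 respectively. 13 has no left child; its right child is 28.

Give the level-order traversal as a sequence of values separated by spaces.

25 23 32 1 24 13 5 28

Level-order visits nodes level by level from the root, left to right within each level.
Level 0: 25
Level 1: 23, 32
Level 2: 1, 24, 13, 5
Level 3: 28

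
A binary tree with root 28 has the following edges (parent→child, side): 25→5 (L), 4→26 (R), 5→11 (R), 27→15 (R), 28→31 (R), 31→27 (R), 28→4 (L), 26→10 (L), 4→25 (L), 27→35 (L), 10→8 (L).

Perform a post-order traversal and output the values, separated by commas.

11, 5, 25, 8, 10, 26, 4, 35, 15, 27, 31, 28

Post-order visits the left subtree, then the right subtree, then the node.
At 28: go left to 4.
  At 4: go left to 25.
    At 25: go left to 5.
      At 5: no left child.
      At 5: go right to 11.
        11 is a leaf — visit 11.
      Visit 5.
    At 25: no right child.
    Visit 25.
  At 4: go right to 26.
    At 26: go left to 10.
      At 10: go left to 8.
        8 is a leaf — visit 8.
      At 10: no right child.
      Visit 10.
    At 26: no right child.
    Visit 26.
  Visit 4.
At 28: go right to 31.
  At 31: no left child.
  At 31: go right to 27.
    At 27: go left to 35.
      35 is a leaf — visit 35.
    At 27: go right to 15.
      15 is a leaf — visit 15.
    Visit 27.
  Visit 31.
Visit 28.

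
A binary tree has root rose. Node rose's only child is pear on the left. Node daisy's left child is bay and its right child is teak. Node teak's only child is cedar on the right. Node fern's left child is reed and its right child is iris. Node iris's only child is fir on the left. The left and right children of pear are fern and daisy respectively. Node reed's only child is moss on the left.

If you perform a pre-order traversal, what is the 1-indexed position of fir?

Pre-order visits the node, then its left subtree, then its right subtree.
Visit rose.
At rose: go left to pear.
  Visit pear.
  At pear: go left to fern.
    Visit fern.
    At fern: go left to reed.
      Visit reed.
      At reed: go left to moss.
        moss is a leaf — visit moss.
      At reed: no right child.
    At fern: go right to iris.
      Visit iris.
      At iris: go left to fir.
        fir is a leaf — visit fir.
      At iris: no right child.
  At pear: go right to daisy.
    Visit daisy.
    At daisy: go left to bay.
      bay is a leaf — visit bay.
    At daisy: go right to teak.
      Visit teak.
      At teak: no left child.
      At teak: go right to cedar.
        cedar is a leaf — visit cedar.
At rose: no right child.
Full pre-order sequence: rose, pear, fern, reed, moss, iris, fir, daisy, bay, teak, cedar.

7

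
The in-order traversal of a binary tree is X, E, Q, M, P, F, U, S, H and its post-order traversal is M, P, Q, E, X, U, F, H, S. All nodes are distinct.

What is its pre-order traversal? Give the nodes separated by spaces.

The last element of post-order is the root; it splits in-order into left and right subtrees.
Root S: left subtree has 7 nodes {X, E, Q, M, P, F, U}, right has 1 {H}.
  Root F: left subtree has 5 nodes {X, E, Q, M, P}, right has 1 {U}.
    Root X: left subtree has 0 nodes { }, right has 4 {E, Q, M, P}.
      Root E: left subtree has 0 nodes { }, right has 3 {Q, M, P}.
        Root Q: left subtree has 0 nodes { }, right has 2 {M, P}.
          Root P: left subtree has 1 node {M}, right has 0 { }.

S F X E Q P M U H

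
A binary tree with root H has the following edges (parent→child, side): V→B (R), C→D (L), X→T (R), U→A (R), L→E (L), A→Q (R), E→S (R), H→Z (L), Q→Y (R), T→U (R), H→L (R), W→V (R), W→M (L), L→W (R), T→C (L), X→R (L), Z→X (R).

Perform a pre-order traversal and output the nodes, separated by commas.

H, Z, X, R, T, C, D, U, A, Q, Y, L, E, S, W, M, V, B

Pre-order visits the node, then its left subtree, then its right subtree.
Visit H.
At H: go left to Z.
  Visit Z.
  At Z: no left child.
  At Z: go right to X.
    Visit X.
    At X: go left to R.
      R is a leaf — visit R.
    At X: go right to T.
      Visit T.
      At T: go left to C.
        Visit C.
        At C: go left to D.
          D is a leaf — visit D.
        At C: no right child.
      At T: go right to U.
        Visit U.
        At U: no left child.
        At U: go right to A.
          Visit A.
          At A: no left child.
          At A: go right to Q.
            Visit Q.
            At Q: no left child.
            At Q: go right to Y.
              Y is a leaf — visit Y.
At H: go right to L.
  Visit L.
  At L: go left to E.
    Visit E.
    At E: no left child.
    At E: go right to S.
      S is a leaf — visit S.
  At L: go right to W.
    Visit W.
    At W: go left to M.
      M is a leaf — visit M.
    At W: go right to V.
      Visit V.
      At V: no left child.
      At V: go right to B.
        B is a leaf — visit B.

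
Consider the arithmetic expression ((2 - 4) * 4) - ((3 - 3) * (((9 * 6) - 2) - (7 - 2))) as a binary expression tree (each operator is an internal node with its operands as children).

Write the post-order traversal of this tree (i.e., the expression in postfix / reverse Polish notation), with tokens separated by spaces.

2 4 - 4 * 3 3 - 9 6 * 2 - 7 2 - - * -

Post-order on an expression tree gives postfix notation: for each operator, emit left operand, right operand, then the operator.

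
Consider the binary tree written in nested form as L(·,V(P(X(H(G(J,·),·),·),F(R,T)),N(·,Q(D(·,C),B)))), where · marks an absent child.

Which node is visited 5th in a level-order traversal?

X

Level-order visits nodes level by level from the root, left to right within each level.
Level 0: L
Level 1: V
Level 2: P, N
Level 3: X, F, Q
Level 4: H, R, T, D, B
Level 5: G, C
Level 6: J
Full level-order sequence: L, V, P, N, X, F, Q, H, R, T, D, B, G, C, J.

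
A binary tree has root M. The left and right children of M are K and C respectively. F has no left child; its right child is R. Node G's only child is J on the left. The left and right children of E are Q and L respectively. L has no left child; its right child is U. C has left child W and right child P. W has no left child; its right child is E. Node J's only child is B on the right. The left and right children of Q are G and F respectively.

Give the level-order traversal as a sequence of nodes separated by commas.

M, K, C, W, P, E, Q, L, G, F, U, J, R, B

Level-order visits nodes level by level from the root, left to right within each level.
Level 0: M
Level 1: K, C
Level 2: W, P
Level 3: E
Level 4: Q, L
Level 5: G, F, U
Level 6: J, R
Level 7: B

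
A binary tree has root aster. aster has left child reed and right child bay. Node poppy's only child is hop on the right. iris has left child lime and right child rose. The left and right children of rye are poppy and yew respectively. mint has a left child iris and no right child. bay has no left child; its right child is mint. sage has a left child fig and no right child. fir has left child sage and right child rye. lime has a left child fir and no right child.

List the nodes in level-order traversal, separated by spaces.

aster reed bay mint iris lime rose fir sage rye fig poppy yew hop

Level-order visits nodes level by level from the root, left to right within each level.
Level 0: aster
Level 1: reed, bay
Level 2: mint
Level 3: iris
Level 4: lime, rose
Level 5: fir
Level 6: sage, rye
Level 7: fig, poppy, yew
Level 8: hop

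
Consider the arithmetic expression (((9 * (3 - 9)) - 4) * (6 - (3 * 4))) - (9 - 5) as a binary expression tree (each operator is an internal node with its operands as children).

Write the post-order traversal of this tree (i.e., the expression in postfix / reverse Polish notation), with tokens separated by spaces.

Post-order on an expression tree gives postfix notation: for each operator, emit left operand, right operand, then the operator.

9 3 9 - * 4 - 6 3 4 * - * 9 5 - -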